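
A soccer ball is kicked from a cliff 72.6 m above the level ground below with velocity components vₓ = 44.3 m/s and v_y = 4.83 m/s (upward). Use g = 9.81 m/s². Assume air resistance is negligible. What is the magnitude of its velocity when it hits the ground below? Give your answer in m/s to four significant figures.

58.40 m/s

With up positive and y = 0 at the ground: y(t) = 72.6 + (4.830) t − 4.905 t². Setting y = 0 and taking the positive root: t = [4.830 + √(4.830² + 2·9.81·72.6)] / 9.81 = (4.830 + 38.05) / 9.81 = 4.371 s.
Vertical velocity at impact: v_y = v_y0 − g t = 4.830 − 9.81 × 4.371 = −38.05 m/s.
Speed: |v| = √(vₓ² + v_y²) = √(44.30² + 38.05²) = 58.40 m/s.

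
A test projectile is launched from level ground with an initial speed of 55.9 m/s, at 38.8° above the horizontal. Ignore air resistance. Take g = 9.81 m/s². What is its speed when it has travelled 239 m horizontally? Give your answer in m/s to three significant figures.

Resolve: vₓ = 55.90 cos 38.8° = 43.56 m/s and v_y0 = 55.90 sin 38.8° = 35.03 m/s.
x = vₓ t ⇒ t = 239/43.56 = 5.486 s.
Vertical velocity there: v_y = v_y0 − g t = 35.03 − 9.81 × 5.486 = −18.79 m/s.
Speed: √(vₓ² + v_y²) = √(43.56² + 18.79²) = 47.44 m/s.

47.4 m/s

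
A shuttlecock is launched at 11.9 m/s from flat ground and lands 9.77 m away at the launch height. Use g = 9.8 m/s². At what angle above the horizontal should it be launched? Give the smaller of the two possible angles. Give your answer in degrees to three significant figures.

21.3°

Level-ground range R = v₀² sin(2θ)/g ⇒ sin(2θ) = gR/v₀² = 9.80 × 9.77 / 11.9² = 0.6761.
2θ = 42.54° or 180° − 42.54° = 137.5°, so θ = 21.27° or 68.73°.
The smaller angle is 21.27°.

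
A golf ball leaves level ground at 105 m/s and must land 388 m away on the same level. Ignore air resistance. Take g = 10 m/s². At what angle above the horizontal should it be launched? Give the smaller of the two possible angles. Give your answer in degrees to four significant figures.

10.30°

Level-ground range R = v₀² sin(2θ)/g ⇒ sin(2θ) = gR/v₀² = 10.0 × 388 / 105² = 0.3519.
2θ = 20.61° or 180° − 20.61° = 159.4°, so θ = 10.30° or 79.70°.
The smaller angle is 10.30°.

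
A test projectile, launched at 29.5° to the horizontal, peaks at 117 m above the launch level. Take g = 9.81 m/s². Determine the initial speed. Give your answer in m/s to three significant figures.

At the peak v_y = 0, so v_y0 = √(2gH) = √(2 × 9.81 × 117) = 47.91 m/s.
v_y0 = v₀ sin θ ⇒ v₀ = 47.91 / sin 29.5° = 97.30 m/s.

97.3 m/s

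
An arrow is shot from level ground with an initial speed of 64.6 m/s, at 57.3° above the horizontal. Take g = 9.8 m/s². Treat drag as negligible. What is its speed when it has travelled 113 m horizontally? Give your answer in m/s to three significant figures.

41.6 m/s

Resolve: vₓ = 64.60 cos 57.3° = 34.90 m/s and v_y0 = 64.60 sin 57.3° = 54.36 m/s.
At x = 113 m, t = x/vₓ = 113/34.90 = 3.238 s.
Vertical velocity there: v_y = v_y0 − g t = 54.36 − 9.80 × 3.238 = 22.63 m/s.
Speed: √(vₓ² + v_y²) = √(34.90² + 22.63²) = 41.59 m/s.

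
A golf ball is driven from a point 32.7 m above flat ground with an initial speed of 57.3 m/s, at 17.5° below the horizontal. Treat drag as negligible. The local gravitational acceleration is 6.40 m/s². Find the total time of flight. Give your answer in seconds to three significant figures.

1.49 s

Components: vₓ = 57.30 cos 17.5° = 54.65 m/s, v_y0 = −17.23 m/s (downward).
With up positive and y = 0 at the ground: y(t) = 32.7 + (−17.23) t − 3.200 t². Setting y = 0 and taking the positive root: t = [−17.23 + √(17.23² + 2·6.40·32.7)] / 6.40 = (−17.23 + 26.75) / 6.40 = 1.487 s.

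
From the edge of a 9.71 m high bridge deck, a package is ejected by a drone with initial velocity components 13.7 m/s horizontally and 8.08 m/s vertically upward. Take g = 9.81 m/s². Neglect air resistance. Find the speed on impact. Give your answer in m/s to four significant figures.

With up positive and y = 0 at the ground: y(t) = 9.71 + (8.080) t − 4.905 t². Setting y = 0 and taking the positive root: t = [8.080 + √(8.080² + 2·9.81·9.71)] / 9.81 = (8.080 + 15.99) / 9.81 = 2.454 s.
Vertical velocity at impact: v_y = v_y0 − g t = 8.080 − 9.81 × 2.454 = −15.99 m/s.
Speed: |v| = √(vₓ² + v_y²) = √(13.70² + 15.99²) = 21.06 m/s.

21.06 m/s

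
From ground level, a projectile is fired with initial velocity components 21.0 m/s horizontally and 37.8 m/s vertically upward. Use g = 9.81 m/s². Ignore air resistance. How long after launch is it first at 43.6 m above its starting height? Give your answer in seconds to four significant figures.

1.412 s

Height y(t) = 37.80 t − 4.905 t² = 43.6 gives 4.905 t² − 37.80 t + 43.6 = 0.
t = [37.80 ± √(37.80² − 2·9.81·43.6)] / 9.81 = (37.80 ± 23.95) / 9.81, so t = 1.412 s or t = 6.294 s.
The first (ascending) time is 1.412 s.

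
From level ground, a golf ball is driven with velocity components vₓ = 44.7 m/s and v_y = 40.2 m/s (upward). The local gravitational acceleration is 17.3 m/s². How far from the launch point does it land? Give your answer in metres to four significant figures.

207.7 m

Flight time T = 2 v_y0 / g = 4.647 s.
Range: R = vₓ T = 44.70 × 4.647 = 207.7 m.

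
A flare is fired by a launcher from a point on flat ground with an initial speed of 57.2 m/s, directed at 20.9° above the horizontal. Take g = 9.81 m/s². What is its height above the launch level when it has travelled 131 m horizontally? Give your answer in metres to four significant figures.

Horizontal component vₓ = 57.20 cos 20.9° = 53.44 m/s; vertical v_y0 = 57.20 sin 20.9° = 20.41 m/s.
x = vₓ t ⇒ t = 131/53.44 = 2.452 s.
Height: y = v_y0 t − ½ g t² = 20.41 × 2.452 − 4.905 × 2.452² = 50.02 − 29.48 = 20.55 m.

20.55 m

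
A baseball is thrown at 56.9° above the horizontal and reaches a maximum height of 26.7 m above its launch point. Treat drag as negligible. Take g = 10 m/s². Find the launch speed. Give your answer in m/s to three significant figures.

27.6 m/s

At the peak v_y = 0, so v_y0 = √(2gH) = √(2 × 10.0 × 26.7) = 23.11 m/s.
v_y0 = v₀ sin θ ⇒ v₀ = 23.11 / sin 56.9° = 27.58 m/s.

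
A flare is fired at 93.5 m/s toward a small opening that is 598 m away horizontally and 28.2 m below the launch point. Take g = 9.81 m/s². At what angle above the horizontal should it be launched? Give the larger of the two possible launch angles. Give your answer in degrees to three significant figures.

69.4°

Trajectory: y = x tanθ − g x² (1 + tan²θ)/(2v₀²). With x = 598, y = −28.2, v₀ = 93.5, g = 9.81:
200.6 tan²θ − 598 tanθ + (172.4) = 0.
tanθ = [598 ± √(598² − 4 × 200.6 × (172.4))] / (2 × 200.6) = (598 ± 468.2) / 401.3, giving tanθ = 0.3235 or 2.657.
θ = 17.92° or 69.38°; the larger is 69.38°.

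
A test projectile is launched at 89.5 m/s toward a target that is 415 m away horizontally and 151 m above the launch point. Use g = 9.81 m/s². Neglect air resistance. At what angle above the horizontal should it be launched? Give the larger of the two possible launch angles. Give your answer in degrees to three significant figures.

Trajectory: y = x tanθ − g x² (1 + tan²θ)/(2v₀²). With x = 415, y = 151, v₀ = 89.5, g = 9.81:
105.5 tan²θ − 415 tanθ + (256.5) = 0.
tanθ = [415 ± √(415² − 4 × 105.5 × (256.5))] / (2 × 105.5) = (415 ± 253.1) / 210.9, giving tanθ = 0.7678 or 3.167.
θ = 37.52° or 72.48°; the larger is 72.48°.

72.5°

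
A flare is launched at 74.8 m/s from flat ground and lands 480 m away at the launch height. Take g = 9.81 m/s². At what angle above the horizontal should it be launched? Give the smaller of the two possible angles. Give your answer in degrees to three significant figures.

From R = (v₀²/g) sin 2θ: sin 2θ = 9.81 × 480 / 5595.0 = 0.8416.
2θ = 57.31° or 180° − 57.31° = 122.7°, so θ = 28.65° or 61.35°.
The smaller angle is 28.65°.

28.7°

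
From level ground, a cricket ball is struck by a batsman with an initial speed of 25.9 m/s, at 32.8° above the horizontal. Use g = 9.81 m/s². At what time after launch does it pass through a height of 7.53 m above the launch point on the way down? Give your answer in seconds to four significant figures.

2.145 s

Components: vₓ = 25.90 cos 32.8° = 21.77 m/s, v_y0 = 25.90 sin 32.8° = 14.03 m/s.
Set y = v_y0 t − ½ g t² = 7.53: 4.905 t² − 14.03 t + 7.53 = 0.
t = [14.03 ± √(14.03² − 2·9.81·7.53)] / 9.81 = (14.03 ± 7.008) / 9.81, so t = 0.7158 s or t = 2.145 s.
The descending-branch root is 2.145 s.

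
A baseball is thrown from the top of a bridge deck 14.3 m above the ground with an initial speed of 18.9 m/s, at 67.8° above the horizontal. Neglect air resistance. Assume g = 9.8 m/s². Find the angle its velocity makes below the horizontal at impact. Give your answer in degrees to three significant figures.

73.6°

Horizontal component vₓ = 18.90 cos 67.8° = 7.141 m/s; vertical v_y0 = 18.90 sin 67.8° = 17.50 m/s.
The projectile lands when y = 14.3 + (17.50) t − ½·9.80·t² = 0. Positive root: t = (17.50 + √(17.50² + 2·9.80·14.3)) / 9.80 = (17.50 + 24.22) / 9.80 = 4.257 s.
At impact: v_y = v_y0 − g t = −24.22 m/s; vₓ = 7.141 m/s.
Angle below horizontal: arctan(|v_y|/vₓ) = arctan(24.22/7.141) = 73.57°.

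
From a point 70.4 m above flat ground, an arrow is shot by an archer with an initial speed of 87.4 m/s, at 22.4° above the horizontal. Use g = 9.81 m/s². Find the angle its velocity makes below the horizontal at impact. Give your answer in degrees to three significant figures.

Resolve: vₓ = 87.40 cos 22.4° = 80.81 m/s and v_y0 = 87.40 sin 22.4° = 33.31 m/s.
The projectile lands when y = 70.4 + (33.31) t − ½·9.81·t² = 0. Positive root: t = (33.31 + √(33.31² + 2·9.81·70.4)) / 9.81 = (33.31 + 49.90) / 9.81 = 8.482 s.
At impact: v_y = v_y0 − g t = −49.90 m/s; vₓ = 80.81 m/s.
Angle below horizontal: arctan(|v_y|/vₓ) = arctan(49.90/80.81) = 31.70°.

31.7°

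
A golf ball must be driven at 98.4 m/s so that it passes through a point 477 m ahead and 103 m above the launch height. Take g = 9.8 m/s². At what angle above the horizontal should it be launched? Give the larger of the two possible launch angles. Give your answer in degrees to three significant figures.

Trajectory: y = x tanθ − g x² (1 + tan²θ)/(2v₀²). With x = 477, y = 103, v₀ = 98.4, g = 9.80:
115.1 tan²θ − 477 tanθ + (218.1) = 0.
tanθ = [477 ± √(477² − 4 × 115.1 × (218.1))] / (2 × 115.1) = (477 ± 356.5) / 230.3, giving tanθ = 0.5235 or 3.619.
θ = 27.63° or 74.55°; the larger is 74.55°.

74.6°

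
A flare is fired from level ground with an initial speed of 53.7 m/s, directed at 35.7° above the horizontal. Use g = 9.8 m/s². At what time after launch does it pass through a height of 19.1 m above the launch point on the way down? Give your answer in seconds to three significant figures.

vₓ = 53.70 cos 35.7° = 43.61 m/s; v_y0 = 53.70 sin 35.7° = 31.34 m/s.
Height y(t) = 31.34 t − 4.900 t² = 19.1 gives 4.900 t² − 31.34 t + 19.1 = 0.
t = [31.34 ± √(31.34² − 2·9.80·19.1)] / 9.80 = (31.34 ± 24.65) / 9.80, so t = 0.6823 s or t = 5.713 s.
The descending-branch root is 5.713 s.

5.71 s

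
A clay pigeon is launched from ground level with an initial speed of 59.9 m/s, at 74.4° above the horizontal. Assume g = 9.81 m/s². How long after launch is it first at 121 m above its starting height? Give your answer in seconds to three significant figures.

2.73 s

Resolve: vₓ = 59.90 cos 74.4° = 16.11 m/s and v_y0 = 59.90 sin 74.4° = 57.69 m/s.
Set y = v_y0 t − ½ g t² = 121: 4.905 t² − 57.69 t + 121 = 0.
Quadratic formula: t = (57.69 ± √954.51) / 9.81 = (57.69 ± 30.90) / 9.81 → t = 2.732 s or 9.030 s.
The first (ascending) time is 2.732 s.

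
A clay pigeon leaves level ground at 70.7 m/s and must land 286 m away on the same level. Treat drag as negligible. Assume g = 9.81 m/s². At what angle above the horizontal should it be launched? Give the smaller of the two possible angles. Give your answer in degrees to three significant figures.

17.1°

Level-ground range R = v₀² sin(2θ)/g ⇒ sin(2θ) = gR/v₀² = 9.81 × 286 / 70.7² = 0.5613.
2θ = 34.15° or 180° − 34.15° = 145.9°, so θ = 17.07° or 72.93°.
The smaller angle is 17.07°.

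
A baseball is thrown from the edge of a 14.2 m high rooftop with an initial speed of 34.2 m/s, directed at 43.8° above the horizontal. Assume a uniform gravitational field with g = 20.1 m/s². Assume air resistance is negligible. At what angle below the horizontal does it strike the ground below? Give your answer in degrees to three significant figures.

53.7°

Horizontal component vₓ = 34.20 cos 43.8° = 24.68 m/s; vertical v_y0 = 34.20 sin 43.8° = 23.67 m/s.
The projectile lands when y = 14.2 + (23.67) t − ½·20.1·t² = 0. Positive root: t = (23.67 + √(23.67² + 2·20.1·14.2)) / 20.1 = (23.67 + 33.63) / 20.1 = 2.851 s.
At impact: v_y = v_y0 − g t = −33.63 m/s; vₓ = 24.68 m/s.
Angle below horizontal: arctan(|v_y|/vₓ) = arctan(33.63/24.68) = 53.72°.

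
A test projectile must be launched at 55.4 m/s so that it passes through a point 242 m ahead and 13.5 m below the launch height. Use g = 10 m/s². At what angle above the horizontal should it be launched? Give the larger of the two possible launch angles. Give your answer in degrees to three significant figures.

Trajectory: y = x tanθ − g x² (1 + tan²θ)/(2v₀²). With x = 242, y = −13.5, v₀ = 55.4, g = 10.0:
95.41 tan²θ − 242 tanθ + (81.91) = 0.
tanθ = [242 ± √(242² − 4 × 95.41 × (81.91))] / (2 × 95.41) = (242 ± 165.2) / 190.8, giving tanθ = 0.4023 or 2.134.
θ = 21.91° or 64.89°; the larger is 64.89°.

64.9°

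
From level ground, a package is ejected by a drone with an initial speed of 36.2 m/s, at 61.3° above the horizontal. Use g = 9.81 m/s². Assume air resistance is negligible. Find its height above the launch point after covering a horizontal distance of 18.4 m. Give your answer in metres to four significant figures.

Horizontal component vₓ = 36.20 cos 61.3° = 17.38 m/s; vertical v_y0 = 36.20 sin 61.3° = 31.75 m/s.
x = vₓ t ⇒ t = 18.4/17.38 = 1.058 s.
Height: y = v_y0 t − ½ g t² = 31.75 × 1.058 − 4.905 × 1.058² = 33.61 − 5.495 = 28.11 m.

28.11 m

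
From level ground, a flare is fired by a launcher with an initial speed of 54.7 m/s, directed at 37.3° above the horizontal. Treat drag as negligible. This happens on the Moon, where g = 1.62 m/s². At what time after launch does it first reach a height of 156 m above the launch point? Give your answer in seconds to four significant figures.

Horizontal component vₓ = 54.70 cos 37.3° = 43.51 m/s; vertical v_y0 = 54.70 sin 37.3° = 33.15 m/s.
Height y(t) = 33.15 t − 0.8100 t² = 156 gives 0.8100 t² − 33.15 t + 156 = 0.
t = [33.15 ± √(33.15² − 2·1.62·156)] / 1.62 = (33.15 ± 24.36) / 1.62, so t = 5.426 s or t = 35.50 s.
The first (ascending) time is 5.426 s.

5.426 s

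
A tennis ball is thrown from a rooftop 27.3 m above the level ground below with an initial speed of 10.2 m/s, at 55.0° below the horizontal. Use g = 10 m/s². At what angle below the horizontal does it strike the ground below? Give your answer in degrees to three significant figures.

Resolve: vₓ = 10.20 cos 55.0° = 5.850 m/s and v_y0 = −8.355 m/s (downward).
With up positive and y = 0 at the ground: y(t) = 27.3 + (−8.355) t − 5.000 t². Setting y = 0 and taking the positive root: t = [−8.355 + √(8.355² + 2·10.0·27.3)] / 10.0 = (−8.355 + 24.82) / 10.0 = 1.646 s.
At impact: v_y = v_y0 − g t = −24.82 m/s; vₓ = 5.850 m/s.
Angle below horizontal: arctan(|v_y|/vₓ) = arctan(24.82/5.850) = 76.73°.

76.7°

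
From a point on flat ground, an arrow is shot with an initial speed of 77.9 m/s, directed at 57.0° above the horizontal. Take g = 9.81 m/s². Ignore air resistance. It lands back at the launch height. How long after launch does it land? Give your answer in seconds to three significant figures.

13.3 s

Resolve: vₓ = 77.90 cos 57.0° = 42.43 m/s and v_y0 = 77.90 sin 57.0° = 65.33 m/s.
It returns to y = 0 when t = 2 v_y0 / g = 2(65.33)/9.81 = 13.32 s.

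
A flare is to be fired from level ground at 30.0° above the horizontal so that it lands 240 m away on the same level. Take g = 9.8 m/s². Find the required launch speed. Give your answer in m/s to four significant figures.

From R = (v₀² / g) sin 2θ: v₀ = √(gR / sin 2θ).
v₀ = √(9.80 × 240 / sin 60.00°) = √(2352 / 0.8660) = √2715.9 = 52.11 m/s.

52.11 m/s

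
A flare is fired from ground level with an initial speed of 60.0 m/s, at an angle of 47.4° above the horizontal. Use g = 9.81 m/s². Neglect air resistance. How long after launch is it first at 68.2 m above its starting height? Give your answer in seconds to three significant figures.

Components: vₓ = 60.00 cos 47.4° = 40.61 m/s, v_y0 = 60.00 sin 47.4° = 44.17 m/s.
Set y = v_y0 t − ½ g t² = 68.2: 4.905 t² − 44.17 t + 68.2 = 0.
t = [44.17 ± √(44.17² − 2·9.81·68.2)] / 9.81 = (44.17 ± 24.75) / 9.81, so t = 1.979 s or t = 7.025 s.
The first (ascending) time is 1.979 s.

1.98 s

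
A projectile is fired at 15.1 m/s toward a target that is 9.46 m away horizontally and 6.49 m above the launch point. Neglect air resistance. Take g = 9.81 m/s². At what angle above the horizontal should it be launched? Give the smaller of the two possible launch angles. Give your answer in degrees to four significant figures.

Trajectory: y = x tanθ − g x² (1 + tan²θ)/(2v₀²). With x = 9.46, y = 6.49, v₀ = 15.1, g = 9.81:
1.925 tan²θ − 9.46 tanθ + (8.415) = 0.
tanθ = [9.46 ± √(9.46² − 4 × 1.925 × (8.415))] / (2 × 1.925) = (9.46 ± 4.969) / 3.850, giving tanθ = 1.166 or 3.747.
θ = 49.39° or 75.06°; the smaller is 49.39°.

49.39°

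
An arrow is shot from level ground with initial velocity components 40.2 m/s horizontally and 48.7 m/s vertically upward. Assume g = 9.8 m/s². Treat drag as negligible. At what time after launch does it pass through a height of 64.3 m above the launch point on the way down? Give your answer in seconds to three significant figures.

8.37 s

Height y(t) = 48.70 t − 4.900 t² = 64.3 gives 4.900 t² − 48.70 t + 64.3 = 0.
t = [48.70 ± √(48.70² − 2·9.80·64.3)] / 9.80 = (48.70 ± 33.34) / 9.80, so t = 1.568 s or t = 8.371 s.
The descending-branch root is 8.371 s.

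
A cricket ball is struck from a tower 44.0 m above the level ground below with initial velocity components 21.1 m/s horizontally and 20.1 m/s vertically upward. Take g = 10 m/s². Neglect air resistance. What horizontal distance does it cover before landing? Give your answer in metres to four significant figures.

118.0 m

The projectile lands when y = 44.0 + (20.10) t − ½·10.0·t² = 0. Positive root: t = (20.10 + √(20.10² + 2·10.0·44.0)) / 10.0 = (20.10 + 35.83) / 10.0 = 5.593 s.
Horizontal distance: R = vₓ t = 21.10 × 5.593 = 118.0 m.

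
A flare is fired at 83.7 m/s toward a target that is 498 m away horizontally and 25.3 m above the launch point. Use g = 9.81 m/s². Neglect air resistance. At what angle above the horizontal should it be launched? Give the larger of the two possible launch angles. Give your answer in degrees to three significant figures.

67.3°

Trajectory: y = x tanθ − g x² (1 + tan²θ)/(2v₀²). With x = 498, y = 25.3, v₀ = 83.7, g = 9.81:
173.6 tan²θ − 498 tanθ + (198.9) = 0.
tanθ = [498 ± √(498² − 4 × 173.6 × (198.9))] / (2 × 173.6) = (498 ± 331.4) / 347.3, giving tanθ = 0.4797 or 2.388.
θ = 25.63° or 67.28°; the larger is 67.28°.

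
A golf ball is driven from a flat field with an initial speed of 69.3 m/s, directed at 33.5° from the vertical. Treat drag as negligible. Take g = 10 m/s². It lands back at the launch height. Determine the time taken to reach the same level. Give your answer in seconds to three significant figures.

11.6 s

Components: vₓ = 69.30 sin 33.5° = 38.25 m/s, v_y0 = 69.30 cos 33.5° = 57.79 m/s.
It returns to y = 0 when t = 2 v_y0 / g = 2(57.79)/10.0 = 11.56 s.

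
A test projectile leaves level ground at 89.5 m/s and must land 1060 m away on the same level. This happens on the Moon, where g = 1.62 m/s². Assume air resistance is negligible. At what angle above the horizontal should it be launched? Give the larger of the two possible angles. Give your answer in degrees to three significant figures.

83.8°

R = v₀² sin 2θ / g gives sin 2θ = gR/v₀² = 1.62·1060/89.5² = 0.2144.
2θ = 12.38° or 180° − 12.38° = 167.6°, so θ = 6.189° or 83.81°.
The larger angle is 83.81°.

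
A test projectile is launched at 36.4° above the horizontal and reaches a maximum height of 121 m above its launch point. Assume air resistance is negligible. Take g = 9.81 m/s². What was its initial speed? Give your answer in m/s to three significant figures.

At the peak v_y = 0, so v_y0 = √(2gH) = √(2 × 9.81 × 121) = 48.72 m/s.
v_y0 = v₀ sin θ ⇒ v₀ = 48.72 / sin 36.4° = 82.11 m/s.

82.1 m/s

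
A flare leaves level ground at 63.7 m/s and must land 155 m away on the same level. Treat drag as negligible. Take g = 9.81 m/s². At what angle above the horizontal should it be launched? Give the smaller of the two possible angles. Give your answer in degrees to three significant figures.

From R = (v₀²/g) sin 2θ: sin 2θ = 9.81 × 155 / 4057.7 = 0.3747.
2θ = 22.01° or 180° − 22.01° = 158.0°, so θ = 11.00° or 79.00°.
The smaller angle is 11.00°.

11.0°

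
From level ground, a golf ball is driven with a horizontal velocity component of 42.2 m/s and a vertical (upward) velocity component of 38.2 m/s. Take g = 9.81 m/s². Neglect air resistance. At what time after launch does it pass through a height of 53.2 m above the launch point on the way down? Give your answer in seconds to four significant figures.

Height y(t) = 38.20 t − 4.905 t² = 53.2 gives 4.905 t² − 38.20 t + 53.2 = 0.
Quadratic formula: t = (38.20 ± √415.46) / 9.81 = (38.20 ± 20.38) / 9.81 → t = 1.816 s or 5.972 s.
The descending-branch root is 5.972 s.

5.972 s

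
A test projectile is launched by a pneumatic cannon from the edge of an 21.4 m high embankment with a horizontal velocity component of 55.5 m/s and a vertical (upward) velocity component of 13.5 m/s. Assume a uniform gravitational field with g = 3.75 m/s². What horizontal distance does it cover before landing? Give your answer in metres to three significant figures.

Vertical motion (up positive, ground at y = 0): 1.875 t² − (13.50) t − 21.4 = 0, so t = (13.50 + √(13.50² + 2·3.75·21.4)) / 3.75 = (13.50 + 18.51) / 3.75 = 8.537 s.
Horizontal distance: R = vₓ t = 55.50 × 8.537 = 473.8 m.

474 m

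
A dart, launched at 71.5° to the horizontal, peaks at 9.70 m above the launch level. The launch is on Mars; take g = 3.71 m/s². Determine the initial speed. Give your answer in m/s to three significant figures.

8.95 m/s

At the peak v_y = 0, so v_y0 = √(2gH) = √(2 × 3.71 × 9.70) = 8.484 m/s.
v_y0 = v₀ sin θ ⇒ v₀ = 8.484 / sin 71.5° = 8.946 m/s.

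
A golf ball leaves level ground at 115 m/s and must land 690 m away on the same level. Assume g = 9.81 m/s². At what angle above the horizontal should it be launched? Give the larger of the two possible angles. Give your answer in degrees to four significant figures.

Level-ground range R = v₀² sin(2θ)/g ⇒ sin(2θ) = gR/v₀² = 9.81 × 690 / 115² = 0.5118.
2θ = 30.79° or 180° − 30.79° = 149.2°, so θ = 15.39° or 74.61°.
The larger angle is 74.61°.

74.61°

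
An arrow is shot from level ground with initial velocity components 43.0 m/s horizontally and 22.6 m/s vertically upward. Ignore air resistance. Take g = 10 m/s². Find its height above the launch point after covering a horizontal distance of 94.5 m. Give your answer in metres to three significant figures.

25.5 m

At x = 94.5 m, t = x/vₓ = 94.5/43.00 = 2.198 s.
Height: y = v_y0 t − ½ g t² = 22.60 × 2.198 − 5.000 × 2.198² = 49.67 − 24.15 = 25.52 m.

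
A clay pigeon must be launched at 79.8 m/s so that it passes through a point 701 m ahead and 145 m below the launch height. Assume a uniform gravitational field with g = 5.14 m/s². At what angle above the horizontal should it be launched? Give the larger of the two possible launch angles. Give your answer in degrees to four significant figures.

73.87°

Trajectory: y = x tanθ − g x² (1 + tan²θ)/(2v₀²). With x = 701, y = −145, v₀ = 79.8, g = 5.14:
198.3 tan²θ − 701 tanθ + (53.32) = 0.
tanθ = [701 ± √(701² − 4 × 198.3 × (53.32))] / (2 × 198.3) = (701 ± 670.2) / 396.6, giving tanθ = 0.07777 or 3.457.
θ = 4.447° or 73.87°; the larger is 73.87°.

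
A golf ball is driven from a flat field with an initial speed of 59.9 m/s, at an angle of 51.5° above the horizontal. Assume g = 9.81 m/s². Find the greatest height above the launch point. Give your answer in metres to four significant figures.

Resolve: vₓ = 59.90 cos 51.5° = 37.29 m/s and v_y0 = 59.90 sin 51.5° = 46.88 m/s.
Peak height H = v_y0² / (2g) = 2197.6 / 19.62 = 112.0 m.

112.0 m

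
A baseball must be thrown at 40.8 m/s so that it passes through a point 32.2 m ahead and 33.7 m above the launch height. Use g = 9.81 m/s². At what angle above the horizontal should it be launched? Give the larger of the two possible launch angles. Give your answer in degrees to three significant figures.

Trajectory: y = x tanθ − g x² (1 + tan²θ)/(2v₀²). With x = 32.2, y = 33.7, v₀ = 40.8, g = 9.81:
3.055 tan²θ − 32.2 tanθ + (36.76) = 0.
tanθ = [32.2 ± √(32.2² − 4 × 3.055 × (36.76))] / (2 × 3.055) = (32.2 ± 24.24) / 6.110, giving tanθ = 1.302 or 9.237.
θ = 52.48° or 83.82°; the larger is 83.82°.

83.8°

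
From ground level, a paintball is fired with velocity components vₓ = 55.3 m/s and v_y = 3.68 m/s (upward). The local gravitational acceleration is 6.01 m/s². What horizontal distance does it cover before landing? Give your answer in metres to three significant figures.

Time aloft: T = 2 v_y0 / g = 2 × 3.680 / 6.01 = 1.225 s.
Horizontal distance R = vₓ T = 55.30 × 1.225 = 67.72 m.

67.7 m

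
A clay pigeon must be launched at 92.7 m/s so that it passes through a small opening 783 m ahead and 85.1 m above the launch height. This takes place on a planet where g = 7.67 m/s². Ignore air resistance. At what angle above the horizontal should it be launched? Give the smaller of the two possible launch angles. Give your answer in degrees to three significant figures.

29.8°

Trajectory: y = x tanθ − g x² (1 + tan²θ)/(2v₀²). With x = 783, y = 85.1, v₀ = 92.7, g = 7.67:
273.6 tan²θ − 783 tanθ + (358.7) = 0.
tanθ = [783 ± √(783² − 4 × 273.6 × (358.7))] / (2 × 273.6) = (783 ± 469.6) / 547.2, giving tanθ = 0.5728 or 2.289.
θ = 29.80° or 66.40°; the smaller is 29.80°.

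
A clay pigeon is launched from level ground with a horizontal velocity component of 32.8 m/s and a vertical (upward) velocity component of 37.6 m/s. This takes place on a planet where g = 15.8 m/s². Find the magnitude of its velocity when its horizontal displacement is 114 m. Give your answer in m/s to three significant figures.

37.1 m/s

Time to reach x = 114 m: t = x/vₓ = 114/32.80 = 3.476 s.
Vertical velocity there: v_y = v_y0 − g t = 37.60 − 15.8 × 3.476 = −17.31 m/s.
Speed: √(vₓ² + v_y²) = √(32.80² + 17.31²) = 37.09 m/s.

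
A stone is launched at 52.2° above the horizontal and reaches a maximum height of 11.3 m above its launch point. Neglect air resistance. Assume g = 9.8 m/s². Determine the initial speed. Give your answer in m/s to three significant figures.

At the peak v_y = 0, so v_y0 = √(2gH) = √(2 × 9.80 × 11.3) = 14.88 m/s.
v_y0 = v₀ sin θ ⇒ v₀ = 14.88 / sin 52.2° = 18.83 m/s.

18.8 m/s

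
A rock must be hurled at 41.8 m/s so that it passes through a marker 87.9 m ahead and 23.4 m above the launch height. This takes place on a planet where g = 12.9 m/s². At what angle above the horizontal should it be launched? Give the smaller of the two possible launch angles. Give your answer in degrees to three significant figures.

38.5°

Trajectory: y = x tanθ − g x² (1 + tan²θ)/(2v₀²). With x = 87.9, y = 23.4, v₀ = 41.8, g = 12.9:
28.52 tan²θ − 87.9 tanθ + (51.92) = 0.
tanθ = [87.9 ± √(87.9² − 4 × 28.52 × (51.92))] / (2 × 28.52) = (87.9 ± 42.46) / 57.04, giving tanθ = 0.7966 or 2.285.
θ = 38.54° or 66.37°; the smaller is 38.54°.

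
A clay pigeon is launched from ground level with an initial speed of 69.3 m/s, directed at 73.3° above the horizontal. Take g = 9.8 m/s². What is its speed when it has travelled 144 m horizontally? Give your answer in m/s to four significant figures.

Components: vₓ = 69.30 cos 73.3° = 19.91 m/s, v_y0 = 69.30 sin 73.3° = 66.38 m/s.
Time to reach x = 144 m: t = x/vₓ = 144/19.91 = 7.231 s.
Vertical velocity there: v_y = v_y0 − g t = 66.38 − 9.80 × 7.231 = −4.487 m/s.
Speed: √(vₓ² + v_y²) = √(19.91² + 4.487²) = 20.41 m/s.

20.41 m/s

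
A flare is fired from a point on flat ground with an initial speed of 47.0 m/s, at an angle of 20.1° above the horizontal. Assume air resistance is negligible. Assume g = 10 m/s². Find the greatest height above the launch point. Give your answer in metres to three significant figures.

Horizontal component vₓ = 47.00 cos 20.1° = 44.14 m/s; vertical v_y0 = 47.00 sin 20.1° = 16.15 m/s.
Peak height H = v_y0² / (2g) = 260.89 / 20.00 = 13.04 m.

13.0 m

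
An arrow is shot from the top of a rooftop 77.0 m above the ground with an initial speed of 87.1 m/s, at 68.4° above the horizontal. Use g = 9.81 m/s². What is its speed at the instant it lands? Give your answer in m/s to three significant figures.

95.4 m/s

Horizontal component vₓ = 87.10 cos 68.4° = 32.06 m/s; vertical v_y0 = 87.10 sin 68.4° = 80.98 m/s.
The projectile lands when y = 77.0 + (80.98) t − ½·9.81·t² = 0. Positive root: t = (80.98 + √(80.98² + 2·9.81·77.0)) / 9.81 = (80.98 + 89.83) / 9.81 = 17.41 s.
Vertical velocity at impact: v_y = v_y0 − g t = 80.98 − 9.81 × 17.41 = −89.83 m/s.
Speed: |v| = √(vₓ² + v_y²) = √(32.06² + 89.83²) = 95.38 m/s.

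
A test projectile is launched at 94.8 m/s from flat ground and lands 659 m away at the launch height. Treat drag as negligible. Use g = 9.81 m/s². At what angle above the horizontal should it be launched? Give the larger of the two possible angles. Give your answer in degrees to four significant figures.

From R = (v₀²/g) sin 2θ: sin 2θ = 9.81 × 659 / 8987.0 = 0.7193.
2θ = 46.00° or 180° − 46.00° = 134.0°, so θ = 23.00° or 67.00°.
The larger angle is 67.00°.

67.00°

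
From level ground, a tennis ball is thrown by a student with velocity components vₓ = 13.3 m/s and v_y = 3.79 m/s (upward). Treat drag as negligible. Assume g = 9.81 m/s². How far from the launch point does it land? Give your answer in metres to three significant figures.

10.3 m

Flight time T = 2 v_y0 / g = 0.7727 s.
Range: R = vₓ T = 13.30 × 0.7727 = 10.28 m.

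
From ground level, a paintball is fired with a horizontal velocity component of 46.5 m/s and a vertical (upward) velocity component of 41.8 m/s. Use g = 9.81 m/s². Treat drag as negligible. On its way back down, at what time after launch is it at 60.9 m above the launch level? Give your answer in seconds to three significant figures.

6.66 s

Set y = v_y0 t − ½ g t² = 60.9: 4.905 t² − 41.80 t + 60.9 = 0.
Quadratic formula: t = (41.80 ± √552.38) / 9.81 = (41.80 ± 23.50) / 9.81 → t = 1.865 s or 6.657 s.
The descending-branch root is 6.657 s.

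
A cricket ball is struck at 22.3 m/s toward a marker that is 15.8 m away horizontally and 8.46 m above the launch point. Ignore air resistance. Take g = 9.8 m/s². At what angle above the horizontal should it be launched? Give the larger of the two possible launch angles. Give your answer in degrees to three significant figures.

Trajectory: y = x tanθ − g x² (1 + tan²θ)/(2v₀²). With x = 15.8, y = 8.46, v₀ = 22.3, g = 9.80:
2.460 tan²θ − 15.8 tanθ + (10.92) = 0.
tanθ = [15.8 ± √(15.8² − 4 × 2.460 × (10.92))] / (2 × 2.460) = (15.8 ± 11.92) / 4.920, giving tanθ = 0.7877 or 5.636.
θ = 38.23° or 79.94°; the larger is 79.94°.

79.9°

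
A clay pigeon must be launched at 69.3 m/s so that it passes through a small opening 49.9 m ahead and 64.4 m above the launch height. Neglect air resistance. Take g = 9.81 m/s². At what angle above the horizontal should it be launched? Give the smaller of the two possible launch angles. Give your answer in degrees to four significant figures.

Trajectory: y = x tanθ − g x² (1 + tan²θ)/(2v₀²). With x = 49.9, y = 64.4, v₀ = 69.3, g = 9.81:
2.543 tan²θ − 49.9 tanθ + (66.94) = 0.
tanθ = [49.9 ± √(49.9² − 4 × 2.543 × (66.94))] / (2 × 2.543) = (49.9 ± 42.53) / 5.086, giving tanθ = 1.448 or 18.17.
θ = 55.38° or 86.85°; the smaller is 55.38°.

55.38°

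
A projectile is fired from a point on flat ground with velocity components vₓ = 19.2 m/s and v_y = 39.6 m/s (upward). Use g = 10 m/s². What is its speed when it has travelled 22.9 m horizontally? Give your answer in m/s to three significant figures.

33.7 m/s

x = vₓ t ⇒ t = 22.9/19.20 = 1.193 s.
Vertical velocity there: v_y = v_y0 − g t = 39.60 − 10.0 × 1.193 = 27.67 m/s.
Speed: √(vₓ² + v_y²) = √(19.20² + 27.67²) = 33.68 m/s.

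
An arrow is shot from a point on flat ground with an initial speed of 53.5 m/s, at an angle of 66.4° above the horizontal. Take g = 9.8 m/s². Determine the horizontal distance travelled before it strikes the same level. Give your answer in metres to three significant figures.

214 m

vₓ = 53.50 cos 66.4° = 21.42 m/s; v_y0 = 53.50 sin 66.4° = 49.03 m/s.
Time aloft: T = 2 v_y0 / g = 2 × 49.03 / 9.80 = 10.01 s.
Range: R = vₓ T = 21.42 × 10.01 = 214.3 m.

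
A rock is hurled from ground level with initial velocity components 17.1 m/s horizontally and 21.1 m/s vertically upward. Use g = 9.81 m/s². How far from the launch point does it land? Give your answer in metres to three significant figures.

Flight time T = 2 v_y0 / g = 4.302 s.
Range: R = vₓ T = 17.10 × 4.302 = 73.56 m.

73.6 m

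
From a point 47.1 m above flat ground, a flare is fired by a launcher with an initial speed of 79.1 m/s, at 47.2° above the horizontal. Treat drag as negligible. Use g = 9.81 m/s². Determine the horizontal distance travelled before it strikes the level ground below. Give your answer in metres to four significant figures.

Resolve: vₓ = 79.10 cos 47.2° = 53.74 m/s and v_y0 = 79.10 sin 47.2° = 58.04 m/s.
Vertical motion (up positive, ground at y = 0): 4.905 t² − (58.04) t − 47.1 = 0, so t = (58.04 + √(58.04² + 2·9.81·47.1)) / 9.81 = (58.04 + 65.52) / 9.81 = 12.59 s.
Horizontal distance: R = vₓ t = 53.74 × 12.59 = 676.9 m.

676.9 m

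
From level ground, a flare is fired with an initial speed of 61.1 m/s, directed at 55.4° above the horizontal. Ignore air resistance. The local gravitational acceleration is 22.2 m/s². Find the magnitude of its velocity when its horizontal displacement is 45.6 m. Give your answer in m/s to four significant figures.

40.62 m/s

vₓ = 61.10 cos 55.4° = 34.70 m/s; v_y0 = 61.10 sin 55.4° = 50.29 m/s.
Time to reach x = 45.6 m: t = x/vₓ = 45.6/34.70 = 1.314 s.
Vertical velocity there: v_y = v_y0 − g t = 50.29 − 22.2 × 1.314 = 21.12 m/s.
Speed: √(vₓ² + v_y²) = √(34.70² + 21.12²) = 40.62 m/s.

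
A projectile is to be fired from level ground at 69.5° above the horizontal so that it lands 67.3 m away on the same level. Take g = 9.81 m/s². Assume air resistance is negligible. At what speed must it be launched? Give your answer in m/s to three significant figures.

31.7 m/s

On level ground R = v₀² sin 2θ / g ⇒ v₀ = √(gR / sin 2θ).
v₀ = √(9.81 × 67.3 / sin 139.0°) = √(660.2 / 0.6561) = √1006.3 = 31.72 m/s.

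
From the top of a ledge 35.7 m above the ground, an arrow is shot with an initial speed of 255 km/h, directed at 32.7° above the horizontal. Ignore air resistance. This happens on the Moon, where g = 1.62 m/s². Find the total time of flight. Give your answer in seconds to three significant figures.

Convert: 255 km/h = 255/3.6 = 70.83 m/s.
Components: vₓ = 70.83 cos 32.7° = 59.61 m/s, v_y0 = 70.83 sin 32.7° = 38.27 m/s.
Vertical motion (up positive, ground at y = 0): 0.8100 t² − (38.27) t − 35.7 = 0, so t = (38.27 + √(38.27² + 2·1.62·35.7)) / 1.62 = (38.27 + 39.75) / 1.62 = 48.16 s.

48.2 s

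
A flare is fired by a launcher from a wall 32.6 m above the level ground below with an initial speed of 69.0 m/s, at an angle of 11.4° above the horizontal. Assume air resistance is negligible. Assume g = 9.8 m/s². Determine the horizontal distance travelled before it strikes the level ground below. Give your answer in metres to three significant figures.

292 m

Horizontal component vₓ = 69.00 cos 11.4° = 67.64 m/s; vertical v_y0 = 69.00 sin 11.4° = 13.64 m/s.
The projectile lands when y = 32.6 + (13.64) t − ½·9.80·t² = 0. Positive root: t = (13.64 + √(13.64² + 2·9.80·32.6)) / 9.80 = (13.64 + 28.72) / 9.80 = 4.323 s.
Horizontal distance: R = vₓ t = 67.64 × 4.323 = 292.4 m.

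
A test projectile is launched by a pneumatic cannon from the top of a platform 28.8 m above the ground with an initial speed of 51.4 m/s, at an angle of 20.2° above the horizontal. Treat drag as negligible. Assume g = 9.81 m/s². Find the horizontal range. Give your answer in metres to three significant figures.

233 m

Resolve: vₓ = 51.40 cos 20.2° = 48.24 m/s and v_y0 = 51.40 sin 20.2° = 17.75 m/s.
Vertical motion (up positive, ground at y = 0): 4.905 t² − (17.75) t − 28.8 = 0, so t = (17.75 + √(17.75² + 2·9.81·28.8)) / 9.81 = (17.75 + 29.67) / 9.81 = 4.833 s.
Horizontal distance: R = vₓ t = 48.24 × 4.833 = 233.1 m.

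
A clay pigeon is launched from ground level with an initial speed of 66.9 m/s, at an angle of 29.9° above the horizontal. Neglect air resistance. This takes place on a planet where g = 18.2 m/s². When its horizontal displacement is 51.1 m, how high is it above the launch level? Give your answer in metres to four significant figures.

22.32 m

Horizontal component vₓ = 66.90 cos 29.9° = 58.00 m/s; vertical v_y0 = 66.90 sin 29.9° = 33.35 m/s.
At x = 51.1 m, t = x/vₓ = 51.1/58.00 = 0.8811 s.
Height: y = v_y0 t − ½ g t² = 33.35 × 0.8811 − 9.100 × 0.8811² = 29.38 − 7.065 = 22.32 m.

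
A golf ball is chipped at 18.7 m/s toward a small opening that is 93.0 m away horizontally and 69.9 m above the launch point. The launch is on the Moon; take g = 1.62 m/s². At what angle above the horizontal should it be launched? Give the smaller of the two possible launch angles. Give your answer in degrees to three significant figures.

53.9°

Trajectory: y = x tanθ − g x² (1 + tan²θ)/(2v₀²). With x = 93.0, y = 69.9, v₀ = 18.7, g = 1.62:
20.03 tan²θ − 93.0 tanθ + (89.93) = 0.
tanθ = [93.0 ± √(93.0² − 4 × 20.03 × (89.93))] / (2 × 20.03) = (93.0 ± 37.97) / 40.07, giving tanθ = 1.373 or 3.269.
θ = 53.94° or 72.99°; the smaller is 53.94°.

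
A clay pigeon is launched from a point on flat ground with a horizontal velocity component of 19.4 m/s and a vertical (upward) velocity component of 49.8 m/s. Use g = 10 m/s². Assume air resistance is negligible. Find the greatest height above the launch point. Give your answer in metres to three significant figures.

124 m

At the apex v_y = 0, so H = v_y0²/(2g) = 49.80²/20.00 = 124.0 m.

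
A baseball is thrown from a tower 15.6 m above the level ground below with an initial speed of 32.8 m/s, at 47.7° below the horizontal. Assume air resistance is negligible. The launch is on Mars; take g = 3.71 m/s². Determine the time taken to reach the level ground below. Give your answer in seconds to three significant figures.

0.614 s

Components: vₓ = 32.80 cos 47.7° = 22.07 m/s, v_y0 = −24.26 m/s (downward).
With up positive and y = 0 at the ground: y(t) = 15.6 + (−24.26) t − 1.855 t². Setting y = 0 and taking the positive root: t = [−24.26 + √(24.26² + 2·3.71·15.6)] / 3.71 = (−24.26 + 26.54) / 3.71 = 0.6142 s.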